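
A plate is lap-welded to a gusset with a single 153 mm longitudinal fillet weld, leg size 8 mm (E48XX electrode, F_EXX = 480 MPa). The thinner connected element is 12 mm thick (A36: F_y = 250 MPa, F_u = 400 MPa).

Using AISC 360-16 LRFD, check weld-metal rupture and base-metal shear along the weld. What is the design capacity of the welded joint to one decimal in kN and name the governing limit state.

Weld metal: throat = 0.707×8 = 5.656 mm, L = 153 mm. φR_n = 0.75 × 0.6 × 480 × 5.656 × 153 = 186.9 kN.
Base metal shear (12 mm plate): yield φR_n = 1.0×0.6×250×12×153 = 275.4 kN; rupture φR_n = 0.75×0.6×400×12×153 = 330.5 kN; take 275.4 kN (yield).
Governing: min(186.9, 275.4) = 186.9 kN → weld metal.

186.9 kN (weld metal governs)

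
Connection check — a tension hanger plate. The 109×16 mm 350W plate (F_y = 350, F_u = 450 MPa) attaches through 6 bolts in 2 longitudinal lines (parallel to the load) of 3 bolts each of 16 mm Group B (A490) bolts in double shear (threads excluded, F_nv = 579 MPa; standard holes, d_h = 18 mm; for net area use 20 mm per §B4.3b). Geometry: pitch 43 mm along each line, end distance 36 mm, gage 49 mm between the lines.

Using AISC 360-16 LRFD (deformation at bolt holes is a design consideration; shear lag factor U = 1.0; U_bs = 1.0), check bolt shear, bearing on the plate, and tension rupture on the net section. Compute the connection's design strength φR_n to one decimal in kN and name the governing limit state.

Bolt shear: A_b = π(16)²/4 = 201.06 mm². φR_n = 0.75 × 579 × 201.06 × 6 × 2 = 1047.7 kN.
Bearing (16 mm plate, F_u = 450 MPa): end bolts L_c = 36 − 18/2 = 27, R_n = min(1.2×27×16×450, 2.4×16×16×450) = 233.28 kN/bolt; interior L_c = 43 − 18 = 25, R_n = 216 kN/bolt. φR_n = 0.75 × (2×233.28 + 4×216) = 997.9 kN.
Tension rupture (net): A_n = (109 − 2×20)×16 = 1104 mm² (U = 1.0, A_e = A_n). φR_n = 0.75 × 450 × 1104 = 372.6 kN.
Governing: min(1047.7, 997.9, 372.6) = 372.6 kN → net-section rupture.

372.6 kN (net-section rupture governs)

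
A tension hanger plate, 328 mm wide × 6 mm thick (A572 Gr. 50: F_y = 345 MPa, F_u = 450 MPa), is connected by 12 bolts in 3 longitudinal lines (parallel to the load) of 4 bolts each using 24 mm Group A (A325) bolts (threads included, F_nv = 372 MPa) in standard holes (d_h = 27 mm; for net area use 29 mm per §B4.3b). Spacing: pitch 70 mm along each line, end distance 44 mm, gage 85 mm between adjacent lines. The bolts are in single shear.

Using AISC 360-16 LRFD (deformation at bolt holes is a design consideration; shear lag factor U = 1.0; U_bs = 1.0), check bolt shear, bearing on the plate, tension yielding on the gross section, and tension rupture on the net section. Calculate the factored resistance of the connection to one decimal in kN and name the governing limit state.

Bolt shear: A_b = π(24)²/4 = 452.39 mm². φR_n = 0.75 × 372 × 452.39 × 12 × 1 = 1514.6 kN.
Bearing (6 mm plate, F_u = 450 MPa): end bolts L_c = 44 − 27/2 = 30.5, R_n = min(1.2×30.5×6×450, 2.4×24×6×450) = 98.82 kN/bolt; interior L_c = 70 − 27 = 43, R_n = 139.32 kN/bolt. φR_n = 0.75 × (3×98.82 + 9×139.32) = 1162.8 kN.
Tension yield (gross): A_g = 328×6 = 1968 mm². φR_n = 0.90 × 345 × 1968 = 611.1 kN.
Tension rupture (net): A_n = (328 − 3×29)×6 = 1446 mm² (U = 1.0, A_e = A_n). φR_n = 0.75 × 450 × 1446 = 488.0 kN.
Governing: min(1514.6, 1162.8, 611.1, 488.0) = 488.0 kN → net-section rupture.

488.0 kN (net-section rupture governs)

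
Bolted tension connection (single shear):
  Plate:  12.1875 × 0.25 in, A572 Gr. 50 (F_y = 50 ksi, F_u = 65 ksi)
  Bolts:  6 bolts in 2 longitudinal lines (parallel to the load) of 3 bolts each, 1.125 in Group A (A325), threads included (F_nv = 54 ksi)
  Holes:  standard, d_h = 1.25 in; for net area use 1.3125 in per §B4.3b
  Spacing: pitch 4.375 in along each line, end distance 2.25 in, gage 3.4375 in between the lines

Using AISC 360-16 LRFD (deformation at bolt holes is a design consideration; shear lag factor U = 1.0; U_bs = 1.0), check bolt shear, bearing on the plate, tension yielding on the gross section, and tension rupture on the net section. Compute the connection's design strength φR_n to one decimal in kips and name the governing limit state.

116.5 kips (net-section rupture governs)

Bolt shear: A_b = π(1.125)²/4 = 0.99402 in². φR_n = 0.75 × 54 × 0.99402 × 6 × 1 = 241.5 kips.
Bearing (0.25 in plate, F_u = 65 ksi): end bolts L_c = 2.25 − 1.25/2 = 1.625, R_n = min(1.2×1.625×0.25×65, 2.4×1.125×0.25×65) = 31.688 kips/bolt; interior L_c = 4.375 − 1.25 = 3.125, R_n = 43.875 kips/bolt. φR_n = 0.75 × (2×31.688 + 4×43.875) = 179.2 kips.
Tension yield (gross): A_g = 12.1875×0.25 = 3.0469 in². φR_n = 0.90 × 50 × 3.0469 = 137.1 kips.
Tension rupture (net): A_n = (12.1875 − 2×1.3125)×0.25 = 2.3906 in² (U = 1.0, A_e = A_n). φR_n = 0.75 × 65 × 2.3906 = 116.5 kips.
Governing: min(241.5, 179.2, 137.1, 116.5) = 116.5 kips → net-section rupture.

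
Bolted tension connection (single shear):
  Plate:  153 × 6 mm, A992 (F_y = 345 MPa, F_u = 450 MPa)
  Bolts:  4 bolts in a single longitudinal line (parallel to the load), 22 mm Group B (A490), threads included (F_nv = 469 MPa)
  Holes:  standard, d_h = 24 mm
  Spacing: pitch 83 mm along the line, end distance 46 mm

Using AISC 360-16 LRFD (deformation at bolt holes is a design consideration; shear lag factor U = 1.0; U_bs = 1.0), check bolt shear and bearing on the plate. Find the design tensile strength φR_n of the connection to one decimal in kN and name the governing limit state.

403.4 kN (bearing governs)

Bolt shear: A_b = π(22)²/4 = 380.13 mm². φR_n = 0.75 × 469 × 380.13 × 4 × 1 = 534.8 kN.
Bearing (6 mm plate, F_u = 450 MPa): end bolts L_c = 46 − 24/2 = 34, R_n = min(1.2×34×6×450, 2.4×22×6×450) = 110.16 kN/bolt; interior L_c = 83 − 24 = 59, R_n = 142.56 kN/bolt. φR_n = 0.75 × (1×110.16 + 3×142.56) = 403.4 kN.
Governing: min(534.8, 403.4) = 403.4 kN → bearing.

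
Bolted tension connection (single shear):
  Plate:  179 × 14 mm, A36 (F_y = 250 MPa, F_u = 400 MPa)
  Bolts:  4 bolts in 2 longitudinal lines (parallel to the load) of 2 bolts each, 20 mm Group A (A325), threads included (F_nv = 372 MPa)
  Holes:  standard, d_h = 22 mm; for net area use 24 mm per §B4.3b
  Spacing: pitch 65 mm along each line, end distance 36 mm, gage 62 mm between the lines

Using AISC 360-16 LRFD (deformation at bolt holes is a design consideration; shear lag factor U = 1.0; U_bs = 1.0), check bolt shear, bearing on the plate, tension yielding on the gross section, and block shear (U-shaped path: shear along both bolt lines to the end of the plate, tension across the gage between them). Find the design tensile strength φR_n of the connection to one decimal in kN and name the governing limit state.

350.6 kN (bolt shear governs)

Bolt shear: A_b = π(20)²/4 = 314.16 mm². φR_n = 0.75 × 372 × 314.16 × 4 × 1 = 350.6 kN.
Bearing (14 mm plate, F_u = 400 MPa): end bolts L_c = 36 − 22/2 = 25, R_n = min(1.2×25×14×400, 2.4×20×14×400) = 168 kN/bolt; interior L_c = 65 − 22 = 43, R_n = 268.8 kN/bolt. φR_n = 0.75 × (2×168 + 2×268.8) = 655.2 kN.
Tension yield (gross): A_g = 179×14 = 2506 mm². φR_n = 0.90 × 250 × 2506 = 563.9 kN.
Block shear: shear path 2×[36+1×65] = 2×101 mm, A_gv = 2828, A_nv = 2×(101 − 1.5×24)×14 = 1820 mm²; tension across gage: (62 − 1×24)×14 = 532 mm². R_n = min(0.6×400×1820, 0.6×250×2828) + 1.0×400×532 = min(436.8, 424.2) + 212.8 = 637 kN. φR_n = 0.75 × 637 = 477.8 kN.
Governing: min(350.6, 655.2, 563.9, 477.8) = 350.6 kN → bolt shear.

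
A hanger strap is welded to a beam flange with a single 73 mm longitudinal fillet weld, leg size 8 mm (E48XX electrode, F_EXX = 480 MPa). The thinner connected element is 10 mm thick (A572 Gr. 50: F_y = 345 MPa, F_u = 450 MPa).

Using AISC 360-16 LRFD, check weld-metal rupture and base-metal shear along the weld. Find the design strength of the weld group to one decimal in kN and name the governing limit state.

89.2 kN (weld metal governs)

Weld metal: throat = 0.707×8 = 5.656 mm, L = 73 mm. φR_n = 0.75 × 0.6 × 480 × 5.656 × 73 = 89.2 kN.
Base metal shear (10 mm plate): yield φR_n = 1.0×0.6×345×10×73 = 151.1 kN; rupture φR_n = 0.75×0.6×450×10×73 = 147.8 kN; take 147.8 kN (rupture).
Governing: min(89.2, 147.8) = 89.2 kN → weld metal.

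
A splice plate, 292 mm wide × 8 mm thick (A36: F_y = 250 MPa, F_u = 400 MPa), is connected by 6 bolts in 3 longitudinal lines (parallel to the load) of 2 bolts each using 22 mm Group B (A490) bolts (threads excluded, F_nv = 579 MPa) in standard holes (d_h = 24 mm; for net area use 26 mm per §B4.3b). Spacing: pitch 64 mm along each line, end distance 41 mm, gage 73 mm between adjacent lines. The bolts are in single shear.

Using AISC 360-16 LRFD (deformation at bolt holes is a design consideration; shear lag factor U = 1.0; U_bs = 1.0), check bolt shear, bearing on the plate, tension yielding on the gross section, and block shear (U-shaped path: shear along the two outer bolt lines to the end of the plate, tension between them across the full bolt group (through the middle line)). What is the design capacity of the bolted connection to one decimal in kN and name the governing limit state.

Bolt shear: A_b = π(22)²/4 = 380.13 mm². φR_n = 0.75 × 579 × 380.13 × 6 × 1 = 990.4 kN.
Bearing (8 mm plate, F_u = 400 MPa): end bolts L_c = 41 − 24/2 = 29, R_n = min(1.2×29×8×400, 2.4×22×8×400) = 111.36 kN/bolt; interior L_c = 64 − 24 = 40, R_n = 153.6 kN/bolt. φR_n = 0.75 × (3×111.36 + 3×153.6) = 596.2 kN.
Tension yield (gross): A_g = 292×8 = 2336 mm². φR_n = 0.90 × 250 × 2336 = 525.6 kN.
Block shear: shear path 2×[41+1×64] = 2×105 mm, A_gv = 1680, A_nv = 2×(105 − 1.5×26)×8 = 1056 mm²; tension across gage: (146 − 2×26)×8 = 752 mm². R_n = min(0.6×400×1056, 0.6×250×1680) + 1.0×400×752 = min(253.44, 252) + 300.8 = 552.8 kN. φR_n = 0.75 × 552.8 = 414.6 kN.
Governing: min(990.4, 596.2, 525.6, 414.6) = 414.6 kN → block shear.

414.6 kN (block shear governs)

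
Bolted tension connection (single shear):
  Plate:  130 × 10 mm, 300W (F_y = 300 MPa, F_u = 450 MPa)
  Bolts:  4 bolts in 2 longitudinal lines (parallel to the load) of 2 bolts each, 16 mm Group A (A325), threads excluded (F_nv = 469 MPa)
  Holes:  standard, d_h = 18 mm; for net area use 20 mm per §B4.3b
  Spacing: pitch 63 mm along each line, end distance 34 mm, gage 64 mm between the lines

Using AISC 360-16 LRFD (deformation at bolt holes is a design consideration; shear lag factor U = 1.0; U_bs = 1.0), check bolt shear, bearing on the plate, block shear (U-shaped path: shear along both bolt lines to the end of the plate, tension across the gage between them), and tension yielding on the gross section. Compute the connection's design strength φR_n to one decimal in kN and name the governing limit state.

Bolt shear: A_b = π(16)²/4 = 201.06 mm². φR_n = 0.75 × 469 × 201.06 × 4 × 1 = 282.9 kN.
Bearing (10 mm plate, F_u = 450 MPa): end bolts L_c = 34 − 18/2 = 25, R_n = min(1.2×25×10×450, 2.4×16×10×450) = 135 kN/bolt; interior L_c = 63 − 18 = 45, R_n = 172.8 kN/bolt. φR_n = 0.75 × (2×135 + 2×172.8) = 461.7 kN.
Block shear: shear path 2×[34+1×63] = 2×97 mm, A_gv = 1940, A_nv = 2×(97 − 1.5×20)×10 = 1340 mm²; tension across gage: (64 − 1×20)×10 = 440 mm². R_n = min(0.6×450×1340, 0.6×300×1940) + 1.0×450×440 = min(361.8, 349.2) + 198 = 547.2 kN. φR_n = 0.75 × 547.2 = 410.4 kN.
Tension yield (gross): A_g = 130×10 = 1300 mm². φR_n = 0.90 × 300 × 1300 = 351.0 kN.
Governing: min(282.9, 461.7, 410.4, 351.0) = 282.9 kN → bolt shear.

282.9 kN (bolt shear governs)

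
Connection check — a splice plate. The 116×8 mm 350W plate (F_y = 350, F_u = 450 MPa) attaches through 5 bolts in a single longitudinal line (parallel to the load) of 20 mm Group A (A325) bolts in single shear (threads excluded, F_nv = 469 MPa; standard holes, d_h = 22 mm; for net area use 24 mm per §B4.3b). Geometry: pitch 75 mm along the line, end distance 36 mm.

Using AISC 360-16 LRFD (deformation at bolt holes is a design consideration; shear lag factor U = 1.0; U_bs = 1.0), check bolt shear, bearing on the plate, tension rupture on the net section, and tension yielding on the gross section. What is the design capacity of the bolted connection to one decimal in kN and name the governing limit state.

248.4 kN (net-section rupture governs)

Bolt shear: A_b = π(20)²/4 = 314.16 mm². φR_n = 0.75 × 469 × 314.16 × 5 × 1 = 552.5 kN.
Bearing (8 mm plate, F_u = 450 MPa): end bolts L_c = 36 − 22/2 = 25, R_n = min(1.2×25×8×450, 2.4×20×8×450) = 108 kN/bolt; interior L_c = 75 − 22 = 53, R_n = 172.8 kN/bolt. φR_n = 0.75 × (1×108 + 4×172.8) = 599.4 kN.
Tension rupture (net): A_n = (116 − 1×24)×8 = 736 mm² (U = 1.0, A_e = A_n). φR_n = 0.75 × 450 × 736 = 248.4 kN.
Tension yield (gross): A_g = 116×8 = 928 mm². φR_n = 0.90 × 350 × 928 = 292.3 kN.
Governing: min(552.5, 599.4, 248.4, 292.3) = 248.4 kN → net-section rupture.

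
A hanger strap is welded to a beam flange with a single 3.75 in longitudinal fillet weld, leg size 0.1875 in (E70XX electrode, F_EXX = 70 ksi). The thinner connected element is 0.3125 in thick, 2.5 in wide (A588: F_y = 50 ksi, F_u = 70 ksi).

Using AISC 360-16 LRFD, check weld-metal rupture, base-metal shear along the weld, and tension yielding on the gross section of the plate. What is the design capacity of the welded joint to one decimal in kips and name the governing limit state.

15.7 kips (weld metal governs)

Weld metal: throat = 0.707×0.1875 = 0.13256 in, L = 3.75 in. φR_n = 0.75 × 0.6 × 70 × 0.13256 × 3.75 = 15.7 kips.
Base metal shear (0.3125 in plate): yield φR_n = 1.0×0.6×50×0.3125×3.75 = 35.2 kips; rupture φR_n = 0.75×0.6×70×0.3125×3.75 = 36.9 kips; take 35.2 kips (yield).
Tension yield (gross): A_g = 2.5×0.3125 = 0.78125 in². φR_n = 0.90 × 50 × 0.78125 = 35.2 kips.
Governing: min(15.7, 35.2, 35.2) = 15.7 kips → weld metal.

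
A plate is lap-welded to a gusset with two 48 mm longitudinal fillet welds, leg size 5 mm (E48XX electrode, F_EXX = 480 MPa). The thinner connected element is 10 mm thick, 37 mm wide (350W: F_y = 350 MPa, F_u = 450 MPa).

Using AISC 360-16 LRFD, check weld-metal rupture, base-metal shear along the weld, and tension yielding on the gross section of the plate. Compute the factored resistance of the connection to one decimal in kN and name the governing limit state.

Weld metal: throat = 0.707×5 = 3.535 mm, L = 2×48 = 96 mm. φR_n = 0.75 × 0.6 × 480 × 3.535 × 96 = 73.3 kN.
Base metal shear (10 mm plate): yield φR_n = 1.0×0.6×350×10×96 = 201.6 kN; rupture φR_n = 0.75×0.6×450×10×96 = 194.4 kN; take 194.4 kN (rupture).
Tension yield (gross): A_g = 37×10 = 370 mm². φR_n = 0.90 × 350 × 370 = 116.6 kN.
Governing: min(73.3, 194.4, 116.6) = 73.3 kN → weld metal.

73.3 kN (weld metal governs)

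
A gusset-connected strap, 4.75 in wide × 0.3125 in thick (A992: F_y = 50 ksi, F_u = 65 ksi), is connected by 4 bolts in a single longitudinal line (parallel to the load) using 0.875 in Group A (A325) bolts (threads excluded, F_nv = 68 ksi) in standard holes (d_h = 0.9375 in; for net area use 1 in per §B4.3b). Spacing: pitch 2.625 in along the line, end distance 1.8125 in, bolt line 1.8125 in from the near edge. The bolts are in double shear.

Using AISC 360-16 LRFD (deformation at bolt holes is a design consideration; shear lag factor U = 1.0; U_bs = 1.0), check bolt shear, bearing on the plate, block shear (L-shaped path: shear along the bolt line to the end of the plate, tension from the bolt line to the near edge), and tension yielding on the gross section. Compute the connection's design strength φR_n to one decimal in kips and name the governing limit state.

66.8 kips (gross-section yield governs)

Bolt shear: A_b = π(0.875)²/4 = 0.60132 in². φR_n = 0.75 × 68 × 0.60132 × 4 × 2 = 245.3 kips.
Bearing (0.3125 in plate, F_u = 65 ksi): end bolts L_c = 1.8125 − 0.9375/2 = 1.34375, R_n = min(1.2×1.34375×0.3125×65, 2.4×0.875×0.3125×65) = 32.754 kips/bolt; interior L_c = 2.625 − 0.9375 = 1.6875, R_n = 41.133 kips/bolt. φR_n = 0.75 × (1×32.754 + 3×41.133) = 117.1 kips.
Block shear: shear path 1×[1.8125+3×2.625] = 1×9.6875 in, A_gv = 3.0273, A_nv = 1×(9.6875 − 3.5×1)×0.3125 = 1.9336 in²; tension to near edge: (1.8125 − 0.5×1)×0.3125 = 0.41016 in². R_n = min(0.6×65×1.9336, 0.6×50×3.0273) + 1.0×65×0.41016 = min(75.41, 90.819) + 26.66 = 102.07 kips. φR_n = 0.75 × 102.07 = 76.6 kips.
Tension yield (gross): A_g = 4.75×0.3125 = 1.4844 in². φR_n = 0.90 × 50 × 1.4844 = 66.8 kips.
Governing: min(245.3, 117.1, 76.6, 66.8) = 66.8 kips → gross-section yield.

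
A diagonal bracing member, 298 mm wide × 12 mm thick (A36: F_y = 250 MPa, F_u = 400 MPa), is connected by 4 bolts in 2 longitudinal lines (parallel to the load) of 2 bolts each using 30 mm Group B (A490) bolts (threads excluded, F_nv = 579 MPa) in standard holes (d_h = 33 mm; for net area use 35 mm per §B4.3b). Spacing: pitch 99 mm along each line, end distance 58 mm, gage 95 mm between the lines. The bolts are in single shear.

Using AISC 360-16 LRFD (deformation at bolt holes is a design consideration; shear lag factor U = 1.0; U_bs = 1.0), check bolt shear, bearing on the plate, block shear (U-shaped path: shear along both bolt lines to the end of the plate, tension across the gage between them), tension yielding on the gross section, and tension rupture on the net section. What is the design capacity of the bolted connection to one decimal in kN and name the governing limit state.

Bolt shear: A_b = π(30)²/4 = 706.86 mm². φR_n = 0.75 × 579 × 706.86 × 4 × 1 = 1227.8 kN.
Bearing (12 mm plate, F_u = 400 MPa): end bolts L_c = 58 − 33/2 = 41.5, R_n = min(1.2×41.5×12×400, 2.4×30×12×400) = 239.04 kN/bolt; interior L_c = 99 − 33 = 66, R_n = 345.6 kN/bolt. φR_n = 0.75 × (2×239.04 + 2×345.6) = 877.0 kN.
Block shear: shear path 2×[58+1×99] = 2×157 mm, A_gv = 3768, A_nv = 2×(157 − 1.5×35)×12 = 2508 mm²; tension across gage: (95 − 1×35)×12 = 720 mm². R_n = min(0.6×400×2508, 0.6×250×3768) + 1.0×400×720 = min(601.92, 565.2) + 288 = 853.2 kN. φR_n = 0.75 × 853.2 = 639.9 kN.
Tension yield (gross): A_g = 298×12 = 3576 mm². φR_n = 0.90 × 250 × 3576 = 804.6 kN.
Tension rupture (net): A_n = (298 − 2×35)×12 = 2736 mm² (U = 1.0, A_e = A_n). φR_n = 0.75 × 400 × 2736 = 820.8 kN.
Governing: min(1227.8, 877.0, 639.9, 804.6, 820.8) = 639.9 kN → block shear.

639.9 kN (block shear governs)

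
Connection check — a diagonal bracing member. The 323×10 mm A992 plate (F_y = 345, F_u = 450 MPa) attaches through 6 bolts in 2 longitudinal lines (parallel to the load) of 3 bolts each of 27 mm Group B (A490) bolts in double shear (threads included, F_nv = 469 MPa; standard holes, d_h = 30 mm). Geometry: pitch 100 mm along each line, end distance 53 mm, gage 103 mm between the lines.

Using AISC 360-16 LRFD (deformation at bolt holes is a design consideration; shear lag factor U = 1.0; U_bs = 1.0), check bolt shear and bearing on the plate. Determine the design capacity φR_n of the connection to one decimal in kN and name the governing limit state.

1182.6 kN (bearing governs)

Bolt shear: A_b = π(27)²/4 = 572.56 mm². φR_n = 0.75 × 469 × 572.56 × 6 × 2 = 2416.8 kN.
Bearing (10 mm plate, F_u = 450 MPa): end bolts L_c = 53 − 30/2 = 38, R_n = min(1.2×38×10×450, 2.4×27×10×450) = 205.2 kN/bolt; interior L_c = 100 − 30 = 70, R_n = 291.6 kN/bolt. φR_n = 0.75 × (2×205.2 + 4×291.6) = 1182.6 kN.
Governing: min(2416.8, 1182.6) = 1182.6 kN → bearing.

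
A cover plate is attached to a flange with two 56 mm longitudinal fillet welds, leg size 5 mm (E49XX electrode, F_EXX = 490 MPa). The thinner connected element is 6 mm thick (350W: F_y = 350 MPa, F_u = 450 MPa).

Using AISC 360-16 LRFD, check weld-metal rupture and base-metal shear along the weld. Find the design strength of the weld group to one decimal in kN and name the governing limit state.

87.3 kN (weld metal governs)

Weld metal: throat = 0.707×5 = 3.535 mm, L = 2×56 = 112 mm. φR_n = 0.75 × 0.6 × 490 × 3.535 × 112 = 87.3 kN.
Base metal shear (6 mm plate): yield φR_n = 1.0×0.6×350×6×112 = 141.1 kN; rupture φR_n = 0.75×0.6×450×6×112 = 136.1 kN; take 136.1 kN (rupture).
Governing: min(87.3, 136.1) = 87.3 kN → weld metal.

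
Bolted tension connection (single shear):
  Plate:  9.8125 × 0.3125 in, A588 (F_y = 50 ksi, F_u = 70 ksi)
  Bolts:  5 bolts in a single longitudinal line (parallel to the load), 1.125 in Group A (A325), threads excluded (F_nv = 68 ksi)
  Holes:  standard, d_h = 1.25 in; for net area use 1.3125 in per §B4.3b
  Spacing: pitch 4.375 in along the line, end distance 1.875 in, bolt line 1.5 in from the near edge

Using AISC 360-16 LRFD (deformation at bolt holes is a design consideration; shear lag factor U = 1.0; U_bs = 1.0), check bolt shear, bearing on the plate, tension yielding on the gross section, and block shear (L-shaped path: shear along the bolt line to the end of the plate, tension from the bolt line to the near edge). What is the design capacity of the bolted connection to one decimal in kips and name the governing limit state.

138.0 kips (gross-section yield governs)

Bolt shear: A_b = π(1.125)²/4 = 0.99402 in². φR_n = 0.75 × 68 × 0.99402 × 5 × 1 = 253.5 kips.
Bearing (0.3125 in plate, F_u = 70 ksi): end bolts L_c = 1.875 − 1.25/2 = 1.25, R_n = min(1.2×1.25×0.3125×70, 2.4×1.125×0.3125×70) = 32.813 kips/bolt; interior L_c = 4.375 − 1.25 = 3.125, R_n = 59.063 kips/bolt. φR_n = 0.75 × (1×32.813 + 4×59.063) = 201.8 kips.
Tension yield (gross): A_g = 9.8125×0.3125 = 3.0664 in². φR_n = 0.90 × 50 × 3.0664 = 138.0 kips.
Block shear: shear path 1×[1.875+4×4.375] = 1×19.375 in, A_gv = 6.0547, A_nv = 1×(19.375 − 4.5×1.3125)×0.3125 = 4.209 in²; tension to near edge: (1.5 − 0.5×1.3125)×0.3125 = 0.26367 in². R_n = min(0.6×70×4.209, 0.6×50×6.0547) + 1.0×70×0.26367 = min(176.78, 181.64) + 18.457 = 195.24 kips. φR_n = 0.75 × 195.24 = 146.4 kips.
Governing: min(253.5, 201.8, 138.0, 146.4) = 138.0 kips → gross-section yield.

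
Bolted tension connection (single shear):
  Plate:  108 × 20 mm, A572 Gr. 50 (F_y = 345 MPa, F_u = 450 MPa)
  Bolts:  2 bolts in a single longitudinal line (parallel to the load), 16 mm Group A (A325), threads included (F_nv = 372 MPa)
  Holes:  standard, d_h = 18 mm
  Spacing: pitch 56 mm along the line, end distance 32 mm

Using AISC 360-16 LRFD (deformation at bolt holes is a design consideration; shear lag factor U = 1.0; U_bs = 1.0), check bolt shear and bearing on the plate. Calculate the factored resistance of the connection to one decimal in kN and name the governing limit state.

Bolt shear: A_b = π(16)²/4 = 201.06 mm². φR_n = 0.75 × 372 × 201.06 × 2 × 1 = 112.2 kN.
Bearing (20 mm plate, F_u = 450 MPa): end bolts L_c = 32 − 18/2 = 23, R_n = min(1.2×23×20×450, 2.4×16×20×450) = 248.4 kN/bolt; interior L_c = 56 − 18 = 38, R_n = 345.6 kN/bolt. φR_n = 0.75 × (1×248.4 + 1×345.6) = 445.5 kN.
Governing: min(112.2, 445.5) = 112.2 kN → bolt shear.

112.2 kN (bolt shear governs)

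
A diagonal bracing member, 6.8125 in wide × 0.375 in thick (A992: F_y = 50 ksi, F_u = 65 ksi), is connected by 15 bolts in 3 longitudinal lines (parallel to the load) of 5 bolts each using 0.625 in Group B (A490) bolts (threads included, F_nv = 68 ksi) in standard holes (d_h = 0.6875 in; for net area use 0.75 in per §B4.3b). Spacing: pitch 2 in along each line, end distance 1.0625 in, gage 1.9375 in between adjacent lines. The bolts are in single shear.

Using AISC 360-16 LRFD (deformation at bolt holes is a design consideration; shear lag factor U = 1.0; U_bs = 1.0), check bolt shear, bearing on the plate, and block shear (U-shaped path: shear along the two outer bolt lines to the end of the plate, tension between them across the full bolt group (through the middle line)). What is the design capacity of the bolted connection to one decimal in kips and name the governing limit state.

Bolt shear: A_b = π(0.625)²/4 = 0.3068 in². φR_n = 0.75 × 68 × 0.3068 × 15 × 1 = 234.7 kips.
Bearing (0.375 in plate, F_u = 65 ksi): end bolts L_c = 1.0625 − 0.6875/2 = 0.71875, R_n = min(1.2×0.71875×0.375×65, 2.4×0.625×0.375×65) = 21.023 kips/bolt; interior L_c = 2 − 0.6875 = 1.3125, R_n = 36.563 kips/bolt. φR_n = 0.75 × (3×21.023 + 12×36.563) = 376.4 kips.
Block shear: shear path 2×[1.0625+4×2] = 2×9.0625 in, A_gv = 6.7969, A_nv = 2×(9.0625 − 4.5×0.75)×0.375 = 4.2656 in²; tension across gage: (3.875 − 2×0.75)×0.375 = 0.89063 in². R_n = min(0.6×65×4.2656, 0.6×50×6.7969) + 1.0×65×0.89063 = min(166.36, 203.91) + 57.891 = 224.25 kips. φR_n = 0.75 × 224.25 = 168.2 kips.
Governing: min(234.7, 376.4, 168.2) = 168.2 kips → block shear.

168.2 kips (block shear governs)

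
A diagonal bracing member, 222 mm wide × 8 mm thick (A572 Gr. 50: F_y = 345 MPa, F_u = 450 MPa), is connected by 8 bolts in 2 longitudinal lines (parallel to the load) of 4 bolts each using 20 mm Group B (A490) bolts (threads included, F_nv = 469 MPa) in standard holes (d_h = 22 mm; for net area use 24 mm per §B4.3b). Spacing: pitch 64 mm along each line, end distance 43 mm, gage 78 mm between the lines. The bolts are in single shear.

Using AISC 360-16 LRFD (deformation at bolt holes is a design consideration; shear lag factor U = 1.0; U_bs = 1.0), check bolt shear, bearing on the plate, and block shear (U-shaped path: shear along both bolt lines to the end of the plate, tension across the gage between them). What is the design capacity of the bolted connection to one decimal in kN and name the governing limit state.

635.0 kN (block shear governs)

Bolt shear: A_b = π(20)²/4 = 314.16 mm². φR_n = 0.75 × 469 × 314.16 × 8 × 1 = 884.0 kN.
Bearing (8 mm plate, F_u = 450 MPa): end bolts L_c = 43 − 22/2 = 32, R_n = min(1.2×32×8×450, 2.4×20×8×450) = 138.24 kN/bolt; interior L_c = 64 − 22 = 42, R_n = 172.8 kN/bolt. φR_n = 0.75 × (2×138.24 + 6×172.8) = 985.0 kN.
Block shear: shear path 2×[43+3×64] = 2×235 mm, A_gv = 3760, A_nv = 2×(235 − 3.5×24)×8 = 2416 mm²; tension across gage: (78 − 1×24)×8 = 432 mm². R_n = min(0.6×450×2416, 0.6×345×3760) + 1.0×450×432 = min(652.32, 778.32) + 194.4 = 846.72 kN. φR_n = 0.75 × 846.72 = 635.0 kN.
Governing: min(884.0, 985.0, 635.0) = 635.0 kN → block shear.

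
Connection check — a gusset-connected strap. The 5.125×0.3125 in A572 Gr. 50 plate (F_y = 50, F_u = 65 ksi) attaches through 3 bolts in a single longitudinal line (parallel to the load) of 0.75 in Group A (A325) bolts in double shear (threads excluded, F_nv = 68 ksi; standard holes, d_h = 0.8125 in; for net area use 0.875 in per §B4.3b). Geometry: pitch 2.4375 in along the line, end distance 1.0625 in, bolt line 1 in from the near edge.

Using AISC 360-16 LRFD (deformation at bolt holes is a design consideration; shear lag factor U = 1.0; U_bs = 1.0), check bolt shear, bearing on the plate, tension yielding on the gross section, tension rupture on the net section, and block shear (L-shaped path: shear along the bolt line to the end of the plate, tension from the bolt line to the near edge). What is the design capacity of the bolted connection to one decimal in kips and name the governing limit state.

Bolt shear: A_b = π(0.75)²/4 = 0.44179 in². φR_n = 0.75 × 68 × 0.44179 × 3 × 2 = 135.2 kips.
Bearing (0.3125 in plate, F_u = 65 ksi): end bolts L_c = 1.0625 − 0.8125/2 = 0.65625, R_n = min(1.2×0.65625×0.3125×65, 2.4×0.75×0.3125×65) = 15.996 kips/bolt; interior L_c = 2.4375 − 0.8125 = 1.625, R_n = 36.563 kips/bolt. φR_n = 0.75 × (1×15.996 + 2×36.563) = 66.8 kips.
Tension yield (gross): A_g = 5.125×0.3125 = 1.6016 in². φR_n = 0.90 × 50 × 1.6016 = 72.1 kips.
Tension rupture (net): A_n = (5.125 − 1×0.875)×0.3125 = 1.3281 in² (U = 1.0, A_e = A_n). φR_n = 0.75 × 65 × 1.3281 = 64.7 kips.
Block shear: shear path 1×[1.0625+2×2.4375] = 1×5.9375 in, A_gv = 1.8555, A_nv = 1×(5.9375 − 2.5×0.875)×0.3125 = 1.1719 in²; tension to near edge: (1 − 0.5×0.875)×0.3125 = 0.17578 in². R_n = min(0.6×65×1.1719, 0.6×50×1.8555) + 1.0×65×0.17578 = min(45.704, 55.665) + 11.426 = 57.13 kips. φR_n = 0.75 × 57.13 = 42.8 kips.
Governing: min(135.2, 66.8, 72.1, 64.7, 42.8) = 42.8 kips → block shear.

42.8 kips (block shear governs)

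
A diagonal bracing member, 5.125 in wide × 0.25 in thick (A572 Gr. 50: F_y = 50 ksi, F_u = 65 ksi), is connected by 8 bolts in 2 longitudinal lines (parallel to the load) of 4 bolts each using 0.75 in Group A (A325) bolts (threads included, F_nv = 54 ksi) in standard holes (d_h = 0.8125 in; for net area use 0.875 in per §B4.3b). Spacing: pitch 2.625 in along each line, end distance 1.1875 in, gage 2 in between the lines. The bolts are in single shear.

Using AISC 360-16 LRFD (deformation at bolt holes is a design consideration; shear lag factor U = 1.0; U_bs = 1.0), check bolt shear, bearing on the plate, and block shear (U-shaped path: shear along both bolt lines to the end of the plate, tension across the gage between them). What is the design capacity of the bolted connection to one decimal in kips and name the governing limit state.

Bolt shear: A_b = π(0.75)²/4 = 0.44179 in². φR_n = 0.75 × 54 × 0.44179 × 8 × 1 = 143.1 kips.
Bearing (0.25 in plate, F_u = 65 ksi): end bolts L_c = 1.1875 − 0.8125/2 = 0.78125, R_n = min(1.2×0.78125×0.25×65, 2.4×0.75×0.25×65) = 15.234 kips/bolt; interior L_c = 2.625 − 0.8125 = 1.8125, R_n = 29.25 kips/bolt. φR_n = 0.75 × (2×15.234 + 6×29.25) = 154.5 kips.
Block shear: shear path 2×[1.1875+3×2.625] = 2×9.0625 in, A_gv = 4.5313, A_nv = 2×(9.0625 − 3.5×0.875)×0.25 = 3 in²; tension across gage: (2 − 1×0.875)×0.25 = 0.28125 in². R_n = min(0.6×65×3, 0.6×50×4.5313) + 1.0×65×0.28125 = min(117, 135.94) + 18.281 = 135.28 kips. φR_n = 0.75 × 135.28 = 101.5 kips.
Governing: min(143.1, 154.5, 101.5) = 101.5 kips → block shear.

101.5 kips (block shear governs)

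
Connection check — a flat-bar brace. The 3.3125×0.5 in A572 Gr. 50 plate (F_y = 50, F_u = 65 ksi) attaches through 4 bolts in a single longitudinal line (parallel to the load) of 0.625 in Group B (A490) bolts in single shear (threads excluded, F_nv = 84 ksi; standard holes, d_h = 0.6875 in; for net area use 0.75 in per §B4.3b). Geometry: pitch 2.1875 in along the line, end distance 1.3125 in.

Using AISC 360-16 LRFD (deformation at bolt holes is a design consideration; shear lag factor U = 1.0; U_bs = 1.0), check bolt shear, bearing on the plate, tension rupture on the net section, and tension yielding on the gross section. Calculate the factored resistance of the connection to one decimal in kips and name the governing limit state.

62.5 kips (net-section rupture governs)

Bolt shear: A_b = π(0.625)²/4 = 0.3068 in². φR_n = 0.75 × 84 × 0.3068 × 4 × 1 = 77.3 kips.
Bearing (0.5 in plate, F_u = 65 ksi): end bolts L_c = 1.3125 − 0.6875/2 = 0.96875, R_n = min(1.2×0.96875×0.5×65, 2.4×0.625×0.5×65) = 37.781 kips/bolt; interior L_c = 2.1875 − 0.6875 = 1.5, R_n = 48.75 kips/bolt. φR_n = 0.75 × (1×37.781 + 3×48.75) = 138.0 kips.
Tension rupture (net): A_n = (3.3125 − 1×0.75)×0.5 = 1.2813 in² (U = 1.0, A_e = A_n). φR_n = 0.75 × 65 × 1.2813 = 62.5 kips.
Tension yield (gross): A_g = 3.3125×0.5 = 1.6563 in². φR_n = 0.90 × 50 × 1.6563 = 74.5 kips.
Governing: min(77.3, 138.0, 62.5, 74.5) = 62.5 kips → net-section rupture.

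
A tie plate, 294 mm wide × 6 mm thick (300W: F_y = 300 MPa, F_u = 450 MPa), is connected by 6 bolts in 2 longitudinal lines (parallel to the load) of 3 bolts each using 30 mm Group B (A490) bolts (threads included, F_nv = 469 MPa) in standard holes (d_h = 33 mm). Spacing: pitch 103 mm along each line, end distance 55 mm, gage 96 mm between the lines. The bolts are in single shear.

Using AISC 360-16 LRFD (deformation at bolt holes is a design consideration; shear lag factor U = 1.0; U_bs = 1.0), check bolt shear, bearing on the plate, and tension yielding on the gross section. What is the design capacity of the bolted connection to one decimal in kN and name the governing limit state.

Bolt shear: A_b = π(30)²/4 = 706.86 mm². φR_n = 0.75 × 469 × 706.86 × 6 × 1 = 1491.8 kN.
Bearing (6 mm plate, F_u = 450 MPa): end bolts L_c = 55 − 33/2 = 38.5, R_n = min(1.2×38.5×6×450, 2.4×30×6×450) = 124.74 kN/bolt; interior L_c = 103 − 33 = 70, R_n = 194.4 kN/bolt. φR_n = 0.75 × (2×124.74 + 4×194.4) = 770.3 kN.
Tension yield (gross): A_g = 294×6 = 1764 mm². φR_n = 0.90 × 300 × 1764 = 476.3 kN.
Governing: min(1491.8, 770.3, 476.3) = 476.3 kN → gross-section yield.

476.3 kN (gross-section yield governs)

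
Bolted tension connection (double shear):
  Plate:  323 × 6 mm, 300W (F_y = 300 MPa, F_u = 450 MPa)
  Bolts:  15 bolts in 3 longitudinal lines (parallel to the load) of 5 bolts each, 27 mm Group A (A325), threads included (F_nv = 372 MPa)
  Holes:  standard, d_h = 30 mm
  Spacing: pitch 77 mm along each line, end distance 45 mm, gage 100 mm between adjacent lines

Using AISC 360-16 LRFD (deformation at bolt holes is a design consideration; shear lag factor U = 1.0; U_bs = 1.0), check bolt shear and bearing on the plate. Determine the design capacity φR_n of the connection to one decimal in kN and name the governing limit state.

1589.2 kN (bearing governs)

Bolt shear: A_b = π(27)²/4 = 572.56 mm². φR_n = 0.75 × 372 × 572.56 × 15 × 2 = 4792.3 kN.
Bearing (6 mm plate, F_u = 450 MPa): end bolts L_c = 45 − 30/2 = 30, R_n = min(1.2×30×6×450, 2.4×27×6×450) = 97.2 kN/bolt; interior L_c = 77 − 30 = 47, R_n = 152.28 kN/bolt. φR_n = 0.75 × (3×97.2 + 12×152.28) = 1589.2 kN.
Governing: min(4792.3, 1589.2) = 1589.2 kN → bearing.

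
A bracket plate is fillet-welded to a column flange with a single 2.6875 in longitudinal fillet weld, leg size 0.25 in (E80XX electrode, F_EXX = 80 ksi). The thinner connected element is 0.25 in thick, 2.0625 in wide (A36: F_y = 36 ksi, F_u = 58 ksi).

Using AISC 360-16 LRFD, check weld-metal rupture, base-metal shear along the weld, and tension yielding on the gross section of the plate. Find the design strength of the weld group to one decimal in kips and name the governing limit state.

14.5 kips (base-metal shear governs)

Weld metal: throat = 0.707×0.25 = 0.17675 in, L = 2.6875 in. φR_n = 0.75 × 0.6 × 80 × 0.17675 × 2.6875 = 17.1 kips.
Base metal shear (0.25 in plate): yield φR_n = 1.0×0.6×36×0.25×2.6875 = 14.5 kips; rupture φR_n = 0.75×0.6×58×0.25×2.6875 = 17.5 kips; take 14.5 kips (yield).
Tension yield (gross): A_g = 2.0625×0.25 = 0.51563 in². φR_n = 0.90 × 36 × 0.51563 = 16.7 kips.
Governing: min(17.1, 14.5, 16.7) = 14.5 kips → base-metal shear.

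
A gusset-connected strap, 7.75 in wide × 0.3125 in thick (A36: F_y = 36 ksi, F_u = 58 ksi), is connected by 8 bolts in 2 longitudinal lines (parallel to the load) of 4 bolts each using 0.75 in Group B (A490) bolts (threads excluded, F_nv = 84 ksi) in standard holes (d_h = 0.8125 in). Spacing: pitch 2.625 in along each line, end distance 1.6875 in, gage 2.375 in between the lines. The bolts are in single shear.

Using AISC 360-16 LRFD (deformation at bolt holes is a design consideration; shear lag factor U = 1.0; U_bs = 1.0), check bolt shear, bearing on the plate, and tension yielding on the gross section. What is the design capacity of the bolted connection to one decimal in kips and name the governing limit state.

78.5 kips (gross-section yield governs)

Bolt shear: A_b = π(0.75)²/4 = 0.44179 in². φR_n = 0.75 × 84 × 0.44179 × 8 × 1 = 222.7 kips.
Bearing (0.3125 in plate, F_u = 58 ksi): end bolts L_c = 1.6875 − 0.8125/2 = 1.28125, R_n = min(1.2×1.28125×0.3125×58, 2.4×0.75×0.3125×58) = 27.867 kips/bolt; interior L_c = 2.625 − 0.8125 = 1.8125, R_n = 32.625 kips/bolt. φR_n = 0.75 × (2×27.867 + 6×32.625) = 188.6 kips.
Tension yield (gross): A_g = 7.75×0.3125 = 2.4219 in². φR_n = 0.90 × 36 × 2.4219 = 78.5 kips.
Governing: min(222.7, 188.6, 78.5) = 78.5 kips → gross-section yield.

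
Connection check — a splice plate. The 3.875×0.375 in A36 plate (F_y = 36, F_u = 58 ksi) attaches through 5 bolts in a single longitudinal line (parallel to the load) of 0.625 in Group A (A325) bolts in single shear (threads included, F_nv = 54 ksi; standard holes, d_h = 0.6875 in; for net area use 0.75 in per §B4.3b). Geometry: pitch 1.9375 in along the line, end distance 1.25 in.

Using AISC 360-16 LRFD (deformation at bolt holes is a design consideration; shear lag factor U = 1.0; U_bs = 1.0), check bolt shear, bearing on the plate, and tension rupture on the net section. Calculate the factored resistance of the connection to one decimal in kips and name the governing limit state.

51.0 kips (net-section rupture governs)

Bolt shear: A_b = π(0.625)²/4 = 0.3068 in². φR_n = 0.75 × 54 × 0.3068 × 5 × 1 = 62.1 kips.
Bearing (0.375 in plate, F_u = 58 ksi): end bolts L_c = 1.25 − 0.6875/2 = 0.90625, R_n = min(1.2×0.90625×0.375×58, 2.4×0.625×0.375×58) = 23.653 kips/bolt; interior L_c = 1.9375 − 0.6875 = 1.25, R_n = 32.625 kips/bolt. φR_n = 0.75 × (1×23.653 + 4×32.625) = 115.6 kips.
Tension rupture (net): A_n = (3.875 − 1×0.75)×0.375 = 1.1719 in² (U = 1.0, A_e = A_n). φR_n = 0.75 × 58 × 1.1719 = 51.0 kips.
Governing: min(62.1, 115.6, 51.0) = 51.0 kips → net-section rupture.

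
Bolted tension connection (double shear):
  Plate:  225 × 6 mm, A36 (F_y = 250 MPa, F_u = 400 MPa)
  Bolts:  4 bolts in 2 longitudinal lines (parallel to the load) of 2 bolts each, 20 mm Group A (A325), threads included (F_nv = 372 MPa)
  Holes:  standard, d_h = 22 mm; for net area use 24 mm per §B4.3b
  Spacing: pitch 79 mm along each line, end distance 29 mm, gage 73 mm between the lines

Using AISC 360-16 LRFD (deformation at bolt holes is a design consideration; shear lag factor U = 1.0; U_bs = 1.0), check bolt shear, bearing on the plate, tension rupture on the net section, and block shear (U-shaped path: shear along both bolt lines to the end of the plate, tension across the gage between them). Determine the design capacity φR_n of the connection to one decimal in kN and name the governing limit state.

234.0 kN (block shear governs)

Bolt shear: A_b = π(20)²/4 = 314.16 mm². φR_n = 0.75 × 372 × 314.16 × 4 × 2 = 701.2 kN.
Bearing (6 mm plate, F_u = 400 MPa): end bolts L_c = 29 − 22/2 = 18, R_n = min(1.2×18×6×400, 2.4×20×6×400) = 51.84 kN/bolt; interior L_c = 79 − 22 = 57, R_n = 115.2 kN/bolt. φR_n = 0.75 × (2×51.84 + 2×115.2) = 250.6 kN.
Tension rupture (net): A_n = (225 − 2×24)×6 = 1062 mm² (U = 1.0, A_e = A_n). φR_n = 0.75 × 400 × 1062 = 318.6 kN.
Block shear: shear path 2×[29+1×79] = 2×108 mm, A_gv = 1296, A_nv = 2×(108 − 1.5×24)×6 = 864 mm²; tension across gage: (73 − 1×24)×6 = 294 mm². R_n = min(0.6×400×864, 0.6×250×1296) + 1.0×400×294 = min(207.36, 194.4) + 117.6 = 312 kN. φR_n = 0.75 × 312 = 234.0 kN.
Governing: min(701.2, 250.6, 318.6, 234.0) = 234.0 kN → block shear.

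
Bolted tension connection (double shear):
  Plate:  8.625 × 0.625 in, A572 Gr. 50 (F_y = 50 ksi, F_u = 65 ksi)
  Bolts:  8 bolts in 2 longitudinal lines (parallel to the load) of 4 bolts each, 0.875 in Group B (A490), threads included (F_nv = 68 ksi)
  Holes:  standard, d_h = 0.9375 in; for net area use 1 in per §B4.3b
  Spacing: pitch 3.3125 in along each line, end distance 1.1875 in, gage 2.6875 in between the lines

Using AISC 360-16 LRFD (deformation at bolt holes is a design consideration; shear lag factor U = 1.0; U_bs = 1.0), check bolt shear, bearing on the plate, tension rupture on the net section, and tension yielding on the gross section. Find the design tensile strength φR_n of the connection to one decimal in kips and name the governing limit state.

201.9 kips (net-section rupture governs)

Bolt shear: A_b = π(0.875)²/4 = 0.60132 in². φR_n = 0.75 × 68 × 0.60132 × 8 × 2 = 490.7 kips.
Bearing (0.625 in plate, F_u = 65 ksi): end bolts L_c = 1.1875 − 0.9375/2 = 0.71875, R_n = min(1.2×0.71875×0.625×65, 2.4×0.875×0.625×65) = 35.039 kips/bolt; interior L_c = 3.3125 − 0.9375 = 2.375, R_n = 85.313 kips/bolt. φR_n = 0.75 × (2×35.039 + 6×85.313) = 436.5 kips.
Tension rupture (net): A_n = (8.625 − 2×1)×0.625 = 4.1406 in² (U = 1.0, A_e = A_n). φR_n = 0.75 × 65 × 4.1406 = 201.9 kips.
Tension yield (gross): A_g = 8.625×0.625 = 5.3906 in². φR_n = 0.90 × 50 × 5.3906 = 242.6 kips.
Governing: min(490.7, 436.5, 201.9, 242.6) = 201.9 kips → net-section rupture.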